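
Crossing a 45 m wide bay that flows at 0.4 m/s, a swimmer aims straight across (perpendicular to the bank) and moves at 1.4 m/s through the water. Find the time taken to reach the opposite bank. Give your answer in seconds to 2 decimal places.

The component of the swimmer's velocity perpendicular to the bank is 1.4 m/s.
The current is parallel to the bank, so it does not affect the crossing time.
Time = 45 / 1.400 = 32.143 s.

32.14 s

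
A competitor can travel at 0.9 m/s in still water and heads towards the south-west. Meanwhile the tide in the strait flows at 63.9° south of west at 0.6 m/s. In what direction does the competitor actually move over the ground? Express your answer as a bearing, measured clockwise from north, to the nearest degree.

217°

Taking east as x and north as y: velocity relative to the water = (-0.636, -0.636) m/s; the water relative to ground = (-0.264, -0.539) m/s.
Velocity relative to ground = (-0.636, -0.636) + (-0.264, -0.539) = (-0.900, -1.175) m/s.
Bearing = atan2(-0.90, -1.18) = 217.46° clockwise from north.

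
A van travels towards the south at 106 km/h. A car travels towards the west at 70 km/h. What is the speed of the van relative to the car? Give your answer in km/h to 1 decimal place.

127.0 km/h

Taking east as x and north as y: van velocity = (0.000, -106.000) km/h; car velocity = (-70.000, 0.000) km/h.
Velocity of van relative to car = (0.000, -106.000) − (-70.000, 0.000) = (70.000, -106.000) km/h.
Magnitude = |(70.000, -106.000)| = 127.028 km/h.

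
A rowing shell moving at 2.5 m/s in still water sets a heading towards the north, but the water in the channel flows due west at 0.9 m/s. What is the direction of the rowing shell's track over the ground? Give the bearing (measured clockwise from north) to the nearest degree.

340°

Taking east as x and north as y: velocity relative to the water = (0.000, 2.500) m/s; the water relative to ground = (-0.900, 0.000) m/s.
Velocity relative to ground = (0.000, 2.500) + (-0.900, 0.000) = (-0.900, 2.500) m/s.
Bearing = atan2(-0.90, 2.50) = 340.20° clockwise from north.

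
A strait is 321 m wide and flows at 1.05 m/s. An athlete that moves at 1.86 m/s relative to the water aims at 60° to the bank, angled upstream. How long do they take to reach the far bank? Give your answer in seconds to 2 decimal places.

The component of the athlete's velocity perpendicular to the bank is 1.86 × sin 60° = 1.611 m/s.
The flow acts along the bank and has no component across it.
Time = 321 / 1.611 = 199.279 s.

199.28 s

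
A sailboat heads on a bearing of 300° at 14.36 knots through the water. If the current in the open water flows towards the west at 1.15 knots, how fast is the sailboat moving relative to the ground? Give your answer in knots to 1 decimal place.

Taking east as x and north as y: velocity relative to the water = (-12.436, 7.180) knots; the water relative to ground = (-1.150, 0.000) knots.
Velocity relative to ground = (-12.436, 7.180) + (-1.150, 0.000) = (-13.586, 7.180) knots.
Speed = |(-13.586, 7.180)| = 15.367 knots.

15.4 knots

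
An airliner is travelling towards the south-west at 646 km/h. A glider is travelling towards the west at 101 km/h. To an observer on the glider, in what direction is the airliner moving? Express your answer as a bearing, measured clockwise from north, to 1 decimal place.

217.9°

Taking east as x and north as y: airliner velocity = (-456.791, -456.791) km/h; glider velocity = (-101.000, 0.000) km/h.
Velocity of airliner relative to glider = (-456.791, -456.791) − (-101.000, 0.000) = (-355.791, -456.791) km/h.
Bearing = atan2(-355.79, -456.79) = 217.91° clockwise from north.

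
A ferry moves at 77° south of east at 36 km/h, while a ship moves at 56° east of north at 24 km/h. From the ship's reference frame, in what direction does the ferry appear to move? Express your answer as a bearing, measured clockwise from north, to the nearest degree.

Taking east as x and north as y: ferry velocity = (8.098, -35.077) km/h; ship velocity = (19.897, 13.421) km/h.
Velocity of ferry relative to ship = (8.098, -35.077) − (19.897, 13.421) = (-11.799, -48.498) km/h.
Bearing = atan2(-11.80, -48.50) = 193.67° clockwise from north.

194°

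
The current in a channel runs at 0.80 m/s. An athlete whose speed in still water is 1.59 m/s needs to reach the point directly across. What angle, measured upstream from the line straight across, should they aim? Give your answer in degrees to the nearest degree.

30°

To cancel the current, the upstream component of the athlete's velocity must equal the flow: 1.59 sin θ = 0.80.
sin θ = 0.80 / 1.59 = 0.5031.
θ = arcsin(0.5031) = 30.208°.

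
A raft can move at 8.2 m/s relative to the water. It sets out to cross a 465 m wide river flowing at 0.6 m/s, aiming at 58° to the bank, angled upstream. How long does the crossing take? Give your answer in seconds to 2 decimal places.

66.87 s

The component of the raft's velocity perpendicular to the bank is 8.2 × sin 58° = 6.954 m/s.
The current is parallel to the bank, so it does not affect the crossing time.
Time = 465 / 6.954 = 66.868 s.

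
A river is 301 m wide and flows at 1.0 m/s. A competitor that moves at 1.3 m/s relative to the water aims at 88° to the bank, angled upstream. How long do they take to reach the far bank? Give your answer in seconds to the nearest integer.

The component of the competitor's velocity perpendicular to the bank is 1.3 × sin 88° = 1.299 m/s.
The flow acts along the bank and has no component across it.
Time = 301 / 1.299 = 231.680 s.

232 s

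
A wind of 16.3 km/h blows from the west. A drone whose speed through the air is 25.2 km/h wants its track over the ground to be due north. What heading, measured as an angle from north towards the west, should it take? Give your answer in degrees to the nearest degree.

The wind pushes perpendicular to the desired track; the heading must have a component into the wind equal to 16.3 km/h: 25.2 sin θ = 16.3.
sin θ = 0.6468, so θ = 40.303°.

40°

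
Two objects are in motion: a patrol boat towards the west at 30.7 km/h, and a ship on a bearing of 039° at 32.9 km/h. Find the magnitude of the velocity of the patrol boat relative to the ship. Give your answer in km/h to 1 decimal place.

Taking east as x and north as y: patrol boat velocity = (-30.700, 0.000) km/h; ship velocity = (20.705, 25.568) km/h.
Velocity of patrol boat relative to ship = (-30.700, 0.000) − (20.705, 25.568) = (-51.405, -25.568) km/h.
Magnitude = |(-51.405, -25.568)| = 57.412 km/h.

57.4 km/h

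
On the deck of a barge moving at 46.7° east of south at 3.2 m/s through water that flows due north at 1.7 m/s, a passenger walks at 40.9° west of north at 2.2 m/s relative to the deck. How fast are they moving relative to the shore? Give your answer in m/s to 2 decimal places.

In east/north components (m/s): passenger relative to barge = (-1.440, 1.663); barge relative to water = (2.329, -2.195); water relative to ground = (0.000, 1.700).
Sum = (0.888, 1.168) m/s.
Speed = |(0.888, 1.168)| = 1.468 m/s.

1.47 m/s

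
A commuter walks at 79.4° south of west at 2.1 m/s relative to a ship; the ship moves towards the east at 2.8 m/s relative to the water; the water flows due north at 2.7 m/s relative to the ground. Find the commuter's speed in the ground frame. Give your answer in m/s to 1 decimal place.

In east/north components (m/s): commuter relative to ship = (-0.386, -2.064); ship relative to water = (2.800, 0.000); water relative to ground = (0.000, 2.700).
Sum = (2.414, 0.636) m/s.
Speed = |(2.414, 0.636)| = 2.496 m/s.

2.5 m/s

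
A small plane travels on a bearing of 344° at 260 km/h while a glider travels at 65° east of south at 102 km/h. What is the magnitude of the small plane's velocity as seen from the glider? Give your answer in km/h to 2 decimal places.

Taking east as x and north as y: small plane velocity = (-71.666, 249.928) km/h; glider velocity = (92.443, -43.107) km/h.
Velocity of small plane relative to glider = (-71.666, 249.928) − (92.443, -43.107) = (-164.109, 293.035) km/h.
Magnitude = |(-164.109, 293.035)| = 335.859 km/h.

335.86 km/h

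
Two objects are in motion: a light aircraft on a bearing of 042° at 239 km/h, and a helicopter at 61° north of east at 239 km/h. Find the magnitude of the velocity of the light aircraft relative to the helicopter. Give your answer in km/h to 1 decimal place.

Taking east as x and north as y: light aircraft velocity = (159.922, 177.612) km/h; helicopter velocity = (115.869, 209.034) km/h.
Velocity of light aircraft relative to helicopter = (159.922, 177.612) − (115.869, 209.034) = (44.053, -31.422) km/h.
Magnitude = |(44.053, -31.422)| = 54.111 km/h.

54.1 km/h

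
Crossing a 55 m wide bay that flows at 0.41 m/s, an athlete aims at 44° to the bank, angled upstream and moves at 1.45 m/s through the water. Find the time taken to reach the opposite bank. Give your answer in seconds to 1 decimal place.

The component of the athlete's velocity perpendicular to the bank is 1.45 × sin 44° = 1.007 m/s.
Only the cross-stream component determines the crossing time; the current contributes nothing perpendicular to the bank.
Time = 55 / 1.007 = 54.604 s.

54.6 s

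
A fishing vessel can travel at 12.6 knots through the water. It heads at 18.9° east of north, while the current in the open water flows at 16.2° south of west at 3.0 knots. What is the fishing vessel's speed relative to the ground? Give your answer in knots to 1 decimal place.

Taking east as x and north as y: velocity relative to the water = (4.081, 11.921) knots; the water relative to ground = (-2.881, -0.837) knots.
Velocity relative to ground = (4.081, 11.921) + (-2.881, -0.837) = (1.200, 11.084) knots.
Speed = |(1.200, 11.084)| = 11.149 knots.

11.1 knots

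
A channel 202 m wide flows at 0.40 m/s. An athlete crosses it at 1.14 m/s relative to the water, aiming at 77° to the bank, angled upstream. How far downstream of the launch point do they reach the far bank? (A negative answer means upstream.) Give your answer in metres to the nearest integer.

26 m

Perpendicular speed = 1.111 m/s; crossing time = 202 / 1.111 = 181.854 s.
Net downstream speed = 0.144 m/s.
Drift = 0.144 × 181.854 = 26.106 m (downstream).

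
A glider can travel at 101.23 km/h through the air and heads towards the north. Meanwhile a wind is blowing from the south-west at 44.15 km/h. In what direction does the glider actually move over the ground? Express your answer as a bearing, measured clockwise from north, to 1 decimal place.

013.3°

Taking east as x and north as y: velocity relative to the air = (0.000, 101.230) km/h; the air relative to ground = (31.219, 31.219) km/h.
Velocity relative to ground = (0.000, 101.230) + (31.219, 31.219) = (31.219, 132.449) km/h.
Bearing = atan2(31.22, 132.45) = 13.26° clockwise from north.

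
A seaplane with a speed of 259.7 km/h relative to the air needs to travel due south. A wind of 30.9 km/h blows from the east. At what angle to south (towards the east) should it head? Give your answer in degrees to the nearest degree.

7°

The wind pushes perpendicular to the desired track; the heading must have a component into the wind equal to 30.9 km/h: 259.7 sin θ = 30.9.
sin θ = 0.1190, so θ = 6.833°.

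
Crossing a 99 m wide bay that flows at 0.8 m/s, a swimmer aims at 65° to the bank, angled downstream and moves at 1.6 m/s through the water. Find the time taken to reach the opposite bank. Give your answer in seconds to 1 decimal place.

The component of the swimmer's velocity perpendicular to the bank is 1.6 × sin 65° = 1.450 m/s.
The flow acts along the bank and has no component across it.
Time = 99 / 1.450 = 68.272 s.

68.3 s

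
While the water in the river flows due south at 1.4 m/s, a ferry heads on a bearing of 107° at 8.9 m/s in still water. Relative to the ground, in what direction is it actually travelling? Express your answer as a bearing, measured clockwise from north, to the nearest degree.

Taking east as x and north as y: velocity relative to the water = (8.511, -2.602) m/s; the water relative to ground = (0.000, -1.400) m/s.
Velocity relative to ground = (8.511, -2.602) + (0.000, -1.400) = (8.511, -4.002) m/s.
Bearing = atan2(8.51, -4.00) = 115.18° clockwise from north.

115°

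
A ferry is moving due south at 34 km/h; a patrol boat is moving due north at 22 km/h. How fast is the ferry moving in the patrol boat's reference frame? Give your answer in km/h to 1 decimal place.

Taking east as x and north as y: ferry velocity = (0.000, -34.000) km/h; patrol boat velocity = (0.000, 22.000) km/h.
Velocity of ferry relative to patrol boat = (0.000, -34.000) − (0.000, 22.000) = (0.000, -56.000) km/h.
Magnitude = |(0.000, -56.000)| = 56.000 km/h.

56.0 km/h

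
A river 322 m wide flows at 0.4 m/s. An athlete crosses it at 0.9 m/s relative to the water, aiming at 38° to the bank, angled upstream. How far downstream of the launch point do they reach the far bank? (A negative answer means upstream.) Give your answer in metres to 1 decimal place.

-179.7 m

Perpendicular speed = 0.554 m/s; crossing time = 322 / 0.554 = 581.127 s.
Net downstream speed = -0.309 m/s.
Drift = -0.309 × 581.127 = -179.690 m (upstream).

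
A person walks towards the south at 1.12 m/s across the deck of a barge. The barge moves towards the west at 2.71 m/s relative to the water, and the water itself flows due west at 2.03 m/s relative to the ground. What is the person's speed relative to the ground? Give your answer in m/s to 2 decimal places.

4.87 m/s

In east/north components (m/s): person relative to barge = (0.000, -1.120); barge relative to water = (-2.710, 0.000); water relative to ground = (-2.030, 0.000).
Sum = (-4.740, -1.120) m/s.
Speed = |(-4.740, -1.120)| = 4.871 m/s.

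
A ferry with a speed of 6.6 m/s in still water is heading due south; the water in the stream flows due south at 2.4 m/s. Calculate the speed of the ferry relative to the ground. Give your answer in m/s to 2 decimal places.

9.00 m/s

Taking east as x and north as y: velocity relative to the water = (0.000, -6.600) m/s; the water relative to ground = (0.000, -2.400) m/s.
Velocity relative to ground = (0.000, -6.600) + (0.000, -2.400) = (0.000, -9.000) m/s.
Speed = |(0.000, -9.000)| = 9.000 m/s.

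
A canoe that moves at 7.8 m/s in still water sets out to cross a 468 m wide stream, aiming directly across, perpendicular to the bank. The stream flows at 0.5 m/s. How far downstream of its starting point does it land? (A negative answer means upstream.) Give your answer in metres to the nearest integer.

30 m

Perpendicular speed = 7.800 m/s; crossing time = 468 / 7.800 = 60.000 s.
Net downstream speed = 0.500 m/s.
Drift = 0.500 × 60.000 = 30.000 m (downstream).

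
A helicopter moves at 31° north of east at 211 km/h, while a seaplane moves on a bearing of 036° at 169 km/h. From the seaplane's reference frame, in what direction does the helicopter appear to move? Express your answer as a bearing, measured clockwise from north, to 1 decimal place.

Taking east as x and north as y: helicopter velocity = (180.862, 108.673) km/h; seaplane velocity = (99.336, 136.724) km/h.
Velocity of helicopter relative to seaplane = (180.862, 108.673) − (99.336, 136.724) = (81.527, -28.051) km/h.
Bearing = atan2(81.53, -28.05) = 108.99° clockwise from north.

109.0°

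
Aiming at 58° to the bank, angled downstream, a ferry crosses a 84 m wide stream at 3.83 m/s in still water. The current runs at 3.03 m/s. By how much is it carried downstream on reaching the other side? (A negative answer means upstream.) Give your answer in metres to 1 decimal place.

Perpendicular speed = 3.248 m/s; crossing time = 84 / 3.248 = 25.862 s.
Net downstream speed = 5.060 m/s.
Drift = 5.060 × 25.862 = 130.851 m (downstream).

130.9 m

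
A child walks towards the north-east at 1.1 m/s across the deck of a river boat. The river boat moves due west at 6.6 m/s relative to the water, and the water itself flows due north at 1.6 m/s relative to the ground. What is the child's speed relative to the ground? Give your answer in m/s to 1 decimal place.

In east/north components (m/s): child relative to river boat = (0.778, 0.778); river boat relative to water = (-6.600, 0.000); water relative to ground = (0.000, 1.600).
Sum = (-5.822, 2.378) m/s.
Speed = |(-5.822, 2.378)| = 6.289 m/s.

6.3 m/s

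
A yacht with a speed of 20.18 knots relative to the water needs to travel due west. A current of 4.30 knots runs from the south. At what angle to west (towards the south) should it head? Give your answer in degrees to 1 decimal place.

12.3°

The current pushes perpendicular to the desired track; the heading must have a component into the current equal to 4.30 knots: 20.18 sin θ = 4.30.
sin θ = 0.2131, so θ = 12.303°.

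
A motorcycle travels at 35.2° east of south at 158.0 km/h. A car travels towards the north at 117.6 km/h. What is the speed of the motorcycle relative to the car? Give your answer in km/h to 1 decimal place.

263.0 km/h

Taking east as x and north as y: motorcycle velocity = (91.076, -129.109) km/h; car velocity = (0.000, 117.600) km/h.
Velocity of motorcycle relative to car = (91.076, -129.109) − (0.000, 117.600) = (91.076, -246.709) km/h.
Magnitude = |(91.076, -246.709)| = 262.983 km/h.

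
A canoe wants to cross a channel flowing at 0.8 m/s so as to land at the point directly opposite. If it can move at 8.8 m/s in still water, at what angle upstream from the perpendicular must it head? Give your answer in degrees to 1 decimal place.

To cancel the current, the upstream component of the canoe's velocity must equal the flow: 8.8 sin θ = 0.8.
sin θ = 0.8 / 8.8 = 0.0909.
θ = arcsin(0.0909) = 5.216°.

5.2°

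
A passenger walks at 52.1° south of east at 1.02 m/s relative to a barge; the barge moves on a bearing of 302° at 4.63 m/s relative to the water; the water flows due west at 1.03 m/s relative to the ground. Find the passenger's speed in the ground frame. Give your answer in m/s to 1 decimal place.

4.6 m/s

In east/north components (m/s): passenger relative to barge = (0.627, -0.805); barge relative to water = (-3.926, 2.454); water relative to ground = (-1.030, 0.000).
Sum = (-4.330, 1.649) m/s.
Speed = |(-4.330, 1.649)| = 4.633 m/s.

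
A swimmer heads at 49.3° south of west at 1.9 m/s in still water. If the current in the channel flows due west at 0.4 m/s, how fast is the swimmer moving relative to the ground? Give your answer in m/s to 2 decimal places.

2.18 m/s

Taking east as x and north as y: velocity relative to the water = (-1.239, -1.440) m/s; the water relative to ground = (-0.400, 0.000) m/s.
Velocity relative to ground = (-1.239, -1.440) + (-0.400, 0.000) = (-1.639, -1.440) m/s.
Speed = |(-1.639, -1.440)| = 2.182 m/s.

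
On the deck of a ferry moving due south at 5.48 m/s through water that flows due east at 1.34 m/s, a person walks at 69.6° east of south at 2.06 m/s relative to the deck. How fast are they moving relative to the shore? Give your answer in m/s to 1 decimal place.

7.0 m/s

In east/north components (m/s): person relative to ferry = (1.931, -0.718); ferry relative to water = (0.000, -5.480); water relative to ground = (1.340, 0.000).
Sum = (3.271, -6.198) m/s.
Speed = |(3.271, -6.198)| = 7.008 m/s.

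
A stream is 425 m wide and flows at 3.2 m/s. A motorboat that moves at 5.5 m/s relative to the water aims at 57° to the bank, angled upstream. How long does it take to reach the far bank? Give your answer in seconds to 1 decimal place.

92.1 s

The component of the motorboat's velocity perpendicular to the bank is 5.5 × sin 57° = 4.613 m/s.
Only the cross-stream component determines the crossing time; the current contributes nothing perpendicular to the bank.
Time = 425 / 4.613 = 92.137 s.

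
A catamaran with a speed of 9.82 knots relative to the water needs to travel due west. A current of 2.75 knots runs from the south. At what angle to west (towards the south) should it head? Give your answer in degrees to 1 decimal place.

16.3°

The current pushes perpendicular to the desired track; the heading must have a component into the current equal to 2.75 knots: 9.82 sin θ = 2.75.
sin θ = 0.2800, so θ = 16.263°.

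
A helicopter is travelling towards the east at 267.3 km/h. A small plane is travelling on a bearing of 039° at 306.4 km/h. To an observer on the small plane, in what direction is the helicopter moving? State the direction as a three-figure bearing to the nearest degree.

Taking east as x and north as y: helicopter velocity = (267.300, 0.000) km/h; small plane velocity = (192.824, 238.118) km/h.
Velocity of helicopter relative to small plane = (267.300, 0.000) − (192.824, 238.118) = (74.476, -238.118) km/h.
Bearing = atan2(74.48, -238.12) = 162.63° clockwise from north.

163°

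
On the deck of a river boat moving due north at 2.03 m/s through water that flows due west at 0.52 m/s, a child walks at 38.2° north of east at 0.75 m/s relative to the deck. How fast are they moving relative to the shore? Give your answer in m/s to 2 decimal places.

2.49 m/s

In east/north components (m/s): child relative to river boat = (0.589, 0.464); river boat relative to water = (0.000, 2.030); water relative to ground = (-0.520, 0.000).
Sum = (0.069, 2.494) m/s.
Speed = |(0.069, 2.494)| = 2.495 m/s.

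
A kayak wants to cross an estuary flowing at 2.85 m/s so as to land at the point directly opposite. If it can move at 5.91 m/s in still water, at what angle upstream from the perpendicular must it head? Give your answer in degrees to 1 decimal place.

28.8°

To cancel the current, the upstream component of the kayak's velocity must equal the flow: 5.91 sin θ = 2.85.
sin θ = 2.85 / 5.91 = 0.4822.
θ = arcsin(0.4822) = 28.831°.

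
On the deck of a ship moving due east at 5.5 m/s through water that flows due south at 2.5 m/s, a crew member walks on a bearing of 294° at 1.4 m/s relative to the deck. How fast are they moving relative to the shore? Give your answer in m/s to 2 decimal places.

4.64 m/s

In east/north components (m/s): crew member relative to ship = (-1.279, 0.569); ship relative to water = (5.500, 0.000); water relative to ground = (0.000, -2.500).
Sum = (4.221, -1.931) m/s.
Speed = |(4.221, -1.931)| = 4.642 m/s.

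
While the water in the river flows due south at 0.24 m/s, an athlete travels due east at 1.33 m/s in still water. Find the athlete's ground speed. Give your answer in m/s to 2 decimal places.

1.35 m/s

Taking east as x and north as y: velocity relative to the water = (1.330, 0.000) m/s; the water relative to ground = (0.000, -0.240) m/s.
Velocity relative to ground = (1.330, 0.000) + (0.000, -0.240) = (1.330, -0.240) m/s.
Speed = |(1.330, -0.240)| = 1.351 m/s.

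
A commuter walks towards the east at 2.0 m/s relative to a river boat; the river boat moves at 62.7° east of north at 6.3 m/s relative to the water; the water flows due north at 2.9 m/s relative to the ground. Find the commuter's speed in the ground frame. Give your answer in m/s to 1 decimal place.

In east/north components (m/s): commuter relative to river boat = (2.000, 0.000); river boat relative to water = (5.598, 2.889); water relative to ground = (0.000, 2.900).
Sum = (7.598, 5.789) m/s.
Speed = |(7.598, 5.789)| = 9.553 m/s.

9.6 m/s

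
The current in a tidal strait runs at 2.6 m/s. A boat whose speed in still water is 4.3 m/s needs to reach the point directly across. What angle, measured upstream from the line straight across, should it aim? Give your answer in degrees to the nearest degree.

37°

To cancel the current, the upstream component of the boat's velocity must equal the flow: 4.3 sin θ = 2.6.
sin θ = 2.6 / 4.3 = 0.6047.
θ = arcsin(0.6047) = 37.204°.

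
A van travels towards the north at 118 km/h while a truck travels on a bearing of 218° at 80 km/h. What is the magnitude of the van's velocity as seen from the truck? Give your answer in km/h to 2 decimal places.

Taking east as x and north as y: van velocity = (0.000, 118.000) km/h; truck velocity = (-49.253, -63.041) km/h.
Velocity of van relative to truck = (0.000, 118.000) − (-49.253, -63.041) = (49.253, 181.041) km/h.
Magnitude = |(49.253, 181.041)| = 187.621 km/h.

187.62 km/h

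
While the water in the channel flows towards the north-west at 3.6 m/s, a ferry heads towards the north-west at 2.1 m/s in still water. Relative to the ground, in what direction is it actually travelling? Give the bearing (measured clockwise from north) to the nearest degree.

Taking east as x and north as y: velocity relative to the water = (-1.485, 1.485) m/s; the water relative to ground = (-2.546, 2.546) m/s.
Velocity relative to ground = (-1.485, 1.485) + (-2.546, 2.546) = (-4.031, 4.031) m/s.
Bearing = atan2(-4.03, 4.03) = 315.00° clockwise from north.

315°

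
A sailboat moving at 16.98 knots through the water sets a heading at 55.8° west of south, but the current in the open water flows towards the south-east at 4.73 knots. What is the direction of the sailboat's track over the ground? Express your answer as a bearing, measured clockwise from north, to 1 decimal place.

Taking east as x and north as y: velocity relative to the water = (-14.044, -9.544) knots; the water relative to ground = (3.345, -3.345) knots.
Velocity relative to ground = (-14.044, -9.544) + (3.345, -3.345) = (-10.699, -12.889) knots.
Bearing = atan2(-10.70, -12.89) = 219.70° clockwise from north.

219.7°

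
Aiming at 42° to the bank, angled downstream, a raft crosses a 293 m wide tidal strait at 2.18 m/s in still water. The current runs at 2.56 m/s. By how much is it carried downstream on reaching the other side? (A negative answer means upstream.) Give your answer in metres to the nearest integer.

840 m

Perpendicular speed = 1.459 m/s; crossing time = 293 / 1.459 = 200.863 s.
Net downstream speed = 4.180 m/s.
Drift = 4.180 × 200.863 = 839.619 m (downstream).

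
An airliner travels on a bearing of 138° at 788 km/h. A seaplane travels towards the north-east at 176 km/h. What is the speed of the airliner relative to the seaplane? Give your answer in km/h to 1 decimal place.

816.4 km/h

Taking east as x and north as y: airliner velocity = (527.275, -585.598) km/h; seaplane velocity = (124.451, 124.451) km/h.
Velocity of airliner relative to seaplane = (527.275, -585.598) − (124.451, 124.451) = (402.824, -710.049) km/h.
Magnitude = |(402.824, -710.049)| = 816.356 km/h.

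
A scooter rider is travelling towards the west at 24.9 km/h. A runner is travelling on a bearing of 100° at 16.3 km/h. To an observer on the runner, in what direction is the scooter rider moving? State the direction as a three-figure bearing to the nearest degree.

Taking east as x and north as y: scooter rider velocity = (-24.900, 0.000) km/h; runner velocity = (16.052, -2.830) km/h.
Velocity of scooter rider relative to runner = (-24.900, 0.000) − (16.052, -2.830) = (-40.952, 2.830) km/h.
Bearing = atan2(-40.95, 2.83) = 273.95° clockwise from north.

274°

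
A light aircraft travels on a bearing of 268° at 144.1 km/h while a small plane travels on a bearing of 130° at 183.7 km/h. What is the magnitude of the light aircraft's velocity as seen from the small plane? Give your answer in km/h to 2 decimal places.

306.36 km/h

Taking east as x and north as y: light aircraft velocity = (-144.012, -5.029) km/h; small plane velocity = (140.722, -118.080) km/h.
Velocity of light aircraft relative to small plane = (-144.012, -5.029) − (140.722, -118.080) = (-284.735, 113.051) km/h.
Magnitude = |(-284.735, 113.051)| = 306.357 km/h.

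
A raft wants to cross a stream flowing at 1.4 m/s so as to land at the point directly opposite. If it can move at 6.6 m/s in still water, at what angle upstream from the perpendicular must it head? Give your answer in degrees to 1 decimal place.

12.2°

To cancel the current, the upstream component of the raft's velocity must equal the flow: 6.6 sin θ = 1.4.
sin θ = 1.4 / 6.6 = 0.2121.
θ = arcsin(0.2121) = 12.247°.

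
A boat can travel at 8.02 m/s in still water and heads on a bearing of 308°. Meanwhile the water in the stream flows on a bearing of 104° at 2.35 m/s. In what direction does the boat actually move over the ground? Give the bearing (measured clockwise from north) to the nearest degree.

Taking east as x and north as y: velocity relative to the water = (-6.320, 4.938) m/s; the water relative to ground = (2.280, -0.569) m/s.
Velocity relative to ground = (-6.320, 4.938) + (2.280, -0.569) = (-4.040, 4.369) m/s.
Bearing = atan2(-4.04, 4.37) = 317.24° clockwise from north.

317°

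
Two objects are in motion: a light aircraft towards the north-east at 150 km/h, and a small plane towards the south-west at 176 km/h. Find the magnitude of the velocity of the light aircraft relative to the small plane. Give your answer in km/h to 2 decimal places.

326.00 km/h

Taking east as x and north as y: light aircraft velocity = (106.066, 106.066) km/h; small plane velocity = (-124.451, -124.451) km/h.
Velocity of light aircraft relative to small plane = (106.066, 106.066) − (-124.451, -124.451) = (230.517, 230.517) km/h.
Magnitude = |(230.517, 230.517)| = 326.000 km/h.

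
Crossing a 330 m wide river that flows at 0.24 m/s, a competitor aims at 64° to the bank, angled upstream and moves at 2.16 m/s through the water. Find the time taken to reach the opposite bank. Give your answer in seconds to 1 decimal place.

170.0 s

The component of the competitor's velocity perpendicular to the bank is 2.16 × sin 64° = 1.941 m/s.
The flow acts along the bank and has no component across it.
Time = 330 / 1.941 = 169.981 s.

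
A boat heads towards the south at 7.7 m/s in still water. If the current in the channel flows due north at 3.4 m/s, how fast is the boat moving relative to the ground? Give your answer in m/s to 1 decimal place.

4.3 m/s

Taking east as x and north as y: velocity relative to the water = (0.000, -7.700) m/s; the water relative to ground = (0.000, 3.400) m/s.
Velocity relative to ground = (0.000, -7.700) + (0.000, 3.400) = (0.000, -4.300) m/s.
Speed = |(0.000, -4.300)| = 4.300 m/s.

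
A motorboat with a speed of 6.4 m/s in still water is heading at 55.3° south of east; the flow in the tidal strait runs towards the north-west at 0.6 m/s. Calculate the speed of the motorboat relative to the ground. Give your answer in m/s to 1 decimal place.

5.8 m/s

Taking east as x and north as y: velocity relative to the water = (3.643, -5.262) m/s; the water relative to ground = (-0.424, 0.424) m/s.
Velocity relative to ground = (3.643, -5.262) + (-0.424, 0.424) = (3.219, -4.837) m/s.
Speed = |(3.219, -4.837)| = 5.811 m/s.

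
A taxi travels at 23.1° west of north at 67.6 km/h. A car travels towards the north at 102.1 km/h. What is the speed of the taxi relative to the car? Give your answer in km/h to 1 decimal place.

47.9 km/h

Taking east as x and north as y: taxi velocity = (-26.522, 62.180) km/h; car velocity = (0.000, 102.100) km/h.
Velocity of taxi relative to car = (-26.522, 62.180) − (0.000, 102.100) = (-26.522, -39.920) km/h.
Magnitude = |(-26.522, -39.920)| = 47.927 km/h.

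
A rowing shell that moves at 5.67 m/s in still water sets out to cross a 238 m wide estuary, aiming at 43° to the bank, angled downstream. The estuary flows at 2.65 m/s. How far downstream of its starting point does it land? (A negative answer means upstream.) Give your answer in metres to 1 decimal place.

Perpendicular speed = 3.867 m/s; crossing time = 238 / 3.867 = 61.548 s.
Net downstream speed = 6.797 m/s.
Drift = 6.797 × 61.548 = 418.325 m (downstream).

418.3 m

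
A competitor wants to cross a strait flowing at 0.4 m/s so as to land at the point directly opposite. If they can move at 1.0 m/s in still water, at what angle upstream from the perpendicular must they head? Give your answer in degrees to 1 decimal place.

To cancel the current, the upstream component of the competitor's velocity must equal the flow: 1.0 sin θ = 0.4.
sin θ = 0.4 / 1.0 = 0.4000.
θ = arcsin(0.4000) = 23.578°.

23.6°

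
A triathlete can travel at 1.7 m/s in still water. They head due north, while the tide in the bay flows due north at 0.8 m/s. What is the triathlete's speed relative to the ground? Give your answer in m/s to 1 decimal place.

Taking east as x and north as y: velocity relative to the water = (0.000, 1.700) m/s; the water relative to ground = (0.000, 0.800) m/s.
Velocity relative to ground = (0.000, 1.700) + (0.000, 0.800) = (0.000, 2.500) m/s.
Speed = |(0.000, 2.500)| = 2.500 m/s.

2.5 m/s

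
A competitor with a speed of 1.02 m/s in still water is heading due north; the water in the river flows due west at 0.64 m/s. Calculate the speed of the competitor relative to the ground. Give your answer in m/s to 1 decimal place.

1.2 m/s

Taking east as x and north as y: velocity relative to the water = (0.000, 1.020) m/s; the water relative to ground = (-0.640, 0.000) m/s.
Velocity relative to ground = (0.000, 1.020) + (-0.640, 0.000) = (-0.640, 1.020) m/s.
Speed = |(-0.640, 1.020)| = 1.204 m/s.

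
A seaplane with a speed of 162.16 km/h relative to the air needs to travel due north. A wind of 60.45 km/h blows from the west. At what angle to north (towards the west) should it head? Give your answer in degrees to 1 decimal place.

The wind pushes perpendicular to the desired track; the heading must have a component into the wind equal to 60.45 km/h: 162.16 sin θ = 60.45.
sin θ = 0.3728, so θ = 21.887°.

21.9°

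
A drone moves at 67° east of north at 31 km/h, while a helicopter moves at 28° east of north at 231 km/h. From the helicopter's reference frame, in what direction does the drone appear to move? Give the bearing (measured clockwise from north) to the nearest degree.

203°

Taking east as x and north as y: drone velocity = (28.536, 12.113) km/h; helicopter velocity = (108.448, 203.961) km/h.
Velocity of drone relative to helicopter = (28.536, 12.113) − (108.448, 203.961) = (-79.912, -191.848) km/h.
Bearing = atan2(-79.91, -191.85) = 202.61° clockwise from north.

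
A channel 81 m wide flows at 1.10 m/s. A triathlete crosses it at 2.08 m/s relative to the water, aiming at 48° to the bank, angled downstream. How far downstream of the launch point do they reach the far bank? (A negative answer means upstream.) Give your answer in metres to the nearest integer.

131 m

Perpendicular speed = 1.546 m/s; crossing time = 81 / 1.546 = 52.402 s.
Net downstream speed = 2.492 m/s.
Drift = 2.492 × 52.402 = 130.575 m (downstream).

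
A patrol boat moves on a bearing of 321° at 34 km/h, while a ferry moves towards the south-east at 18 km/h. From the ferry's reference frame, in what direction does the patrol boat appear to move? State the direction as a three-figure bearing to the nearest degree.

Taking east as x and north as y: patrol boat velocity = (-21.397, 26.423) km/h; ferry velocity = (12.728, -12.728) km/h.
Velocity of patrol boat relative to ferry = (-21.397, 26.423) − (12.728, -12.728) = (-34.125, 39.151) km/h.
Bearing = atan2(-34.12, 39.15) = 318.92° clockwise from north.

319°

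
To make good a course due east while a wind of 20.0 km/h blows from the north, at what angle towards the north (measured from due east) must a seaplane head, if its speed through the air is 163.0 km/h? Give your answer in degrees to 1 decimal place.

7.0°

The wind pushes perpendicular to the desired track; the heading must have a component into the wind equal to 20.0 km/h: 163.0 sin θ = 20.0.
sin θ = 0.1227, so θ = 7.048°.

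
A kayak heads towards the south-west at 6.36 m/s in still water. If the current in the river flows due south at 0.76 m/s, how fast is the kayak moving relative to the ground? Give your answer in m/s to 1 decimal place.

Taking east as x and north as y: velocity relative to the water = (-4.497, -4.497) m/s; the water relative to ground = (0.000, -0.760) m/s.
Velocity relative to ground = (-4.497, -4.497) + (0.000, -0.760) = (-4.497, -5.257) m/s.
Speed = |(-4.497, -5.257)| = 6.918 m/s.

6.9 m/s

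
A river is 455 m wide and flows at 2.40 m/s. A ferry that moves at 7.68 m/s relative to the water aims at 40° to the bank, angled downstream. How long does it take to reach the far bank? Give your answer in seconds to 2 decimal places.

92.17 s

The component of the ferry's velocity perpendicular to the bank is 7.68 × sin 40° = 4.937 m/s.
Only the cross-stream component determines the crossing time; the current contributes nothing perpendicular to the bank.
Time = 455 / 4.937 = 92.169 s.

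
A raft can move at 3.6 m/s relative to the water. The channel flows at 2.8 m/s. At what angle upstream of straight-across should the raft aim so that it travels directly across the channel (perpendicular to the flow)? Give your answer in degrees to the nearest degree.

To cancel the current, the upstream component of the raft's velocity must equal the flow: 3.6 sin θ = 2.8.
sin θ = 2.8 / 3.6 = 0.7778.
θ = arcsin(0.7778) = 51.058°.

51°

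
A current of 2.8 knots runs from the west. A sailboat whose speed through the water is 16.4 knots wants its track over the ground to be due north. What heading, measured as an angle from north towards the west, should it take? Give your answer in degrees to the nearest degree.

10°

The current pushes perpendicular to the desired track; the heading must have a component into the current equal to 2.8 knots: 16.4 sin θ = 2.8.
sin θ = 0.1707, so θ = 9.830°.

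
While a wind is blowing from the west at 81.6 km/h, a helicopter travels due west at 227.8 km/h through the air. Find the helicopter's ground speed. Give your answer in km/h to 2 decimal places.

146.20 km/h

Taking east as x and north as y: velocity relative to the air = (-227.800, 0.000) km/h; the air relative to ground = (81.600, 0.000) km/h.
Velocity relative to ground = (-227.800, 0.000) + (81.600, 0.000) = (-146.200, 0.000) km/h.
Speed = |(-146.200, 0.000)| = 146.200 km/h.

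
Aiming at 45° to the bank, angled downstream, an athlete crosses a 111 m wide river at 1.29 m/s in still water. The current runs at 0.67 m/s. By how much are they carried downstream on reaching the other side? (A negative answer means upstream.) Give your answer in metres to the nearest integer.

Perpendicular speed = 0.912 m/s; crossing time = 111 / 0.912 = 121.688 s.
Net downstream speed = 1.582 m/s.
Drift = 1.582 × 121.688 = 192.531 m (downstream).

193 m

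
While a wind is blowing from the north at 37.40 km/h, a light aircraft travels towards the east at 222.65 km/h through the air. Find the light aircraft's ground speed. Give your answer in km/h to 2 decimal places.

Taking east as x and north as y: velocity relative to the air = (222.650, 0.000) km/h; the air relative to ground = (0.000, -37.400) km/h.
Velocity relative to ground = (222.650, 0.000) + (0.000, -37.400) = (222.650, -37.400) km/h.
Speed = |(222.650, -37.400)| = 225.769 km/h.

225.77 km/h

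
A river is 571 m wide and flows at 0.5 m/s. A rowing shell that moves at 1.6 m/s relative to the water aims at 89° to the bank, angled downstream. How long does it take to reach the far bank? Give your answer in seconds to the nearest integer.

The component of the rowing shell's velocity perpendicular to the bank is 1.6 × sin 89° = 1.600 m/s.
The flow acts along the bank and has no component across it.
Time = 571 / 1.600 = 356.929 s.

357 s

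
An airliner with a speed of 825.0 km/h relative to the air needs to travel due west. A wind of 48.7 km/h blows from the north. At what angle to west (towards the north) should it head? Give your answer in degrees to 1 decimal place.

3.4°

The wind pushes perpendicular to the desired track; the heading must have a component into the wind equal to 48.7 km/h: 825.0 sin θ = 48.7.
sin θ = 0.0590, so θ = 3.384°.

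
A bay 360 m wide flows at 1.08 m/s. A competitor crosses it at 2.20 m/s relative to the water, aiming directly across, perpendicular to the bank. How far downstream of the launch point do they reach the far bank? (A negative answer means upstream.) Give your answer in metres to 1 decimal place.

176.7 m

Perpendicular speed = 2.200 m/s; crossing time = 360 / 2.200 = 163.636 s.
Net downstream speed = 1.080 m/s.
Drift = 1.080 × 163.636 = 176.727 m (downstream).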